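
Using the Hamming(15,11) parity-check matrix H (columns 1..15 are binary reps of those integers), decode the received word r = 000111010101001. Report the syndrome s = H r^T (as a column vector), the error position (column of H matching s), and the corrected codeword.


s = (0, 1, 1, 0)^T, error position = 6, corrected codeword c = 000110010101001

Compute s = H r^T mod 2 one row at a time:
  s_1 = 1 + 0 + 1 + 0 + 1 + 0 + 0 + 1 = 4 ≡ 0 (mod 2).
  s_2 = 1 + 1 + 1 + 0 + 1 + 0 + 0 + 1 = 5 ≡ 1 (mod 2).
  s_3 = 0 + 0 + 1 + 0 + 1 + 0 + 0 + 1 = 3 ≡ 1 (mod 2).
  s_4 = 0 + 0 + 1 + 0 + 0 + 0 + 0 + 1 = 2 ≡ 0 (mod 2).
s = (0, 1, 1, 0)^T — this equals column 6 of H (binary 0110), so error is at position 6.
Correct: flip bit 6 of r = 000111010101001 to get c = 000110010101001.


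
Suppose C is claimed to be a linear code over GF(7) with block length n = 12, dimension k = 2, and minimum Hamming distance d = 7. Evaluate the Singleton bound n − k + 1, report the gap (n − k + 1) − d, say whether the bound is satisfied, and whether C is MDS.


Singleton RHS = n − k + 1 = 11, slack = 4, bound satisfied, not MDS.

Singleton bound: d ≤ n − k + 1.
Here n = 12, k = 2, so n − k + 1 = 11.
Given d = 7, check d ≤ 11: YES.
Slack = (n − k + 1) − d = 4.
The code is NOT MDS (slack = 4 > 0).
Description: the claimed parameters are [12, 2, 7]_7; such a code would be non-MDS.


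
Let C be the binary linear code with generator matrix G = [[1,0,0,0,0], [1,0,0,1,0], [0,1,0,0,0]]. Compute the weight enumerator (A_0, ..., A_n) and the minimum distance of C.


Weight distribution: A_0 = 1, A_1 = 3, A_2 = 3, A_3 = 1. Minimum distance d = 1.

Enumerate all 2^3 = 8 messages m ∈ F_2^3.
For each, compute codeword c = mG in F_2^5, then tally its weight.
  m = 000 → c = 00000, weight = 0.
  m = 100 → c = 10000, weight = 1.
  m = 010 → c = 10010, weight = 2.
  m = 110 → c = 00010, weight = 1.
  m = 001 → c = 01000, weight = 1.
  m = 101 → c = 11000, weight = 2.
  m = 011 → c = 11010, weight = 3.
  m = 111 → c = 01010, weight = 2.
Tally weights:
  weight 0: 1 codewords.
  weight 1: 3 codewords.
  weight 2: 3 codewords.
  weight 3: 1 codewords.
Minimum distance d = smallest w > 0 with A_w > 0 = 1.
Sanity: Σ A_w = 8 = 2^3 = 8 ✓.


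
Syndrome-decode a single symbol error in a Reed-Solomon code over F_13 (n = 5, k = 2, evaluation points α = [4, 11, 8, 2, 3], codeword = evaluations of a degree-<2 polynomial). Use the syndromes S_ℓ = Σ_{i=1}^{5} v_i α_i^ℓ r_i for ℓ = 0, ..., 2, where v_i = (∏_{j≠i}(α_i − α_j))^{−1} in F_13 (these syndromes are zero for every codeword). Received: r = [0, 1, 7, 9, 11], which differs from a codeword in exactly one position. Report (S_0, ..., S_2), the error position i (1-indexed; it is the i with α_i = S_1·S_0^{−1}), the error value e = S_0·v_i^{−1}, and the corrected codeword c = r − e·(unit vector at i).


S = (3, 11, 10), error at position 3, error magnitude e = 12, c = [0, 1, 8, 9, 11].

Step 1: column multipliers v_i = (∏_{j≠i}(α_i − α_j))^{−1} mod 13.
  i = 1 (α = 4): (4−11)(4−8)(4−2)(4−3) = (−7)·(−4)·2·1 = 56 ≡ 4, so v_1 = 4^{−1} = 10 (mod 13).
  i = 2 (α = 11): (11−4)(11−8)(11−2)(11−3) = 7·3·9·8 = 1512 ≡ 4, so v_2 = 4^{−1} = 10 (mod 13).
  i = 3 (α = 8): (8−4)(8−11)(8−2)(8−3) = 4·(−3)·6·5 = −360 ≡ 4, so v_3 = 4^{−1} = 10 (mod 13).
  i = 4 (α = 2): (2−4)(2−11)(2−8)(2−3) = (−2)·(−9)·(−6)·(−1) = 108 ≡ 4, so v_4 = 4^{−1} = 10 (mod 13).
  i = 5 (α = 3): (3−4)(3−11)(3−8)(3−2) = (−1)·(−8)·(−5)·1 = −40 ≡ 12, so v_5 = 12^{−1} = 12 (mod 13).
  v = [10, 10, 10, 10, 12].
Step 2: syndromes of r = [0, 1, 7, 9, 11] (all sums mod 13).
  S_0 = Σ v_i r_i = 10·0 + 10·1 + 10·7 + 10·9 + 12·11 = 302 ≡ 3.
  S_1 = Σ v_i α_i r_i = 10·4·0 + 10·11·1 + 10·8·7 + 10·2·9 + 12·3·11 = 1246 ≡ 11.
  α_i^2 mod 13 = [3, 4, 12, 4, 9].
  S_2 = Σ v_i α_i^2 r_i = 10·3·0 + 10·4·1 + 10·12·7 + 10·4·9 + 12·9·11 = 2428 ≡ 10.
  S = (3, 11, 10) ≠ 0, so r is not a codeword (an error is present).
Step 3: locate the error. For a single error e at position i, S_ℓ = v_i·e·α_i^ℓ, so α_err = S_1/S_0.
  S_0^{−1} = 3^{−1} = 9 (mod 13), so α_err = 11·9 = 99 ≡ 8 = α_3. Error position i = 3.
  Consistency check: S_2/S_1 = 10·6 = 60 ≡ 8 = α_err ✓ (single-error assumption holds).
Step 4: error magnitude e = S_0/v_3 = S_0·∏_{j≠3}(α_3 − α_j) = 3·4 = 12 ≡ 12 (mod 13).
Step 5: correct position 3: c_3 = r_3 − e = 7 − 12 ≡ 8 (mod 13). Hence c = [0, 1, 8, 9, 11].
  Check: interpolating c through the α_i gives m(x) = 5 + 2·x (degree < 2) with m(α_i) = c_i for every i, so c is indeed a codeword.


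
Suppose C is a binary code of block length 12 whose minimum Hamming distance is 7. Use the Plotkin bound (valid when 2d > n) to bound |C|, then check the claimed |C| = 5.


Plotkin bound M ≤ 6; given |C| = 5 ≤ bound (satisfied).

Check applicability: 2d = 14, n = 12.
2d − n = 2 > 0, so Plotkin applies.
Compute d/(2d−n) = 7/2 ≈ 3.5000.
⌊d/(2d−n)⌋ = 3.
Plotkin bound: M ≤ 2·3 = 6.
Given |C| = 5, check: satisfied.
This |C| is below the Plotkin bound.


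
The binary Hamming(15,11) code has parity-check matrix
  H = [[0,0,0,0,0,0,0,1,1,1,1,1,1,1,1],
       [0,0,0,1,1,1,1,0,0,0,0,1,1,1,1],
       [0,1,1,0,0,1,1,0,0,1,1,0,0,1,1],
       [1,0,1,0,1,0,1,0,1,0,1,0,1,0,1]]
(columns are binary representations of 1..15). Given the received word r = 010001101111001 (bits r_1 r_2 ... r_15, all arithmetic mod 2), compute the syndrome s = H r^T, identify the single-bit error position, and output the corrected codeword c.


s = (1, 0, 0, 0)^T, error position = 8, corrected codeword c = 010001111111001

Compute s = H r^T mod 2 one row at a time:
  s_1 = 0 + 1 + 1 + 1 + 1 + 0 + 0 + 1 = 5 ≡ 1 (mod 2).
  s_2 = 0 + 0 + 1 + 1 + 1 + 0 + 0 + 1 = 4 ≡ 0 (mod 2).
  s_3 = 1 + 0 + 1 + 1 + 1 + 1 + 0 + 1 = 6 ≡ 0 (mod 2).
  s_4 = 0 + 0 + 0 + 1 + 1 + 1 + 0 + 1 = 4 ≡ 0 (mod 2).
s = (1, 0, 0, 0)^T — this equals column 8 of H (binary 1000), so error is at position 8.
Correct: flip bit 8 of r = 010001101111001 to get c = 010001111111001.


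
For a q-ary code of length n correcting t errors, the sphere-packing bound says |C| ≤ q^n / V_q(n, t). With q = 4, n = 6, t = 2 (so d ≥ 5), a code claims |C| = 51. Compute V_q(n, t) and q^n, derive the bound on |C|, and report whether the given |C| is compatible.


V_q(n, t) = 154, q^n = 4096, Hamming bound = 26, |C| = 51 > bound (violated).

Step 1: Compute V_q(n, t) = Σ_{j=0}^2 C(n, j) (q−1)^j.
  j = 0: C(6,0)·(3)^0 = 1·1 = 1.
  j = 1: C(6,1)·(3)^1 = 6·3 = 18.
  j = 2: C(6,2)·(3)^2 = 15·9 = 135.
  V_q(n, t) = 1 + 18 + 135 = 154.
Step 2: q^n = 4^6 = 4096.
Step 3: Hamming bound ⌊q^n / V_q(n,t)⌋ = ⌊4096/154⌋ = 26.
Step 4: Compare |C| = 51 to 26: violated.
The claimed |C| lies above the Hamming bound, so no 4-ary code of length 6 with d ≥ 5 can have 51 codewords.


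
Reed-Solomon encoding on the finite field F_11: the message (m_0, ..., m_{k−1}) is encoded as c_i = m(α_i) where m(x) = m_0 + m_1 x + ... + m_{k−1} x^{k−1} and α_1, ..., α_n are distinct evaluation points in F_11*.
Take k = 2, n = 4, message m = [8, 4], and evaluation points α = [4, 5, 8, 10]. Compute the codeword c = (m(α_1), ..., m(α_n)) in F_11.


c = [2, 6, 7, 4]

Message polynomial: m(x) = 8 + 4·x (mod 11).
For each evaluation point α_i, compute m(α_i) mod 11:
  α_1 = 4: Horner steps 4 → 2, so m(4) = 2.
  α_2 = 5: Horner steps 4 → 6, so m(5) = 6.
  α_3 = 8: Horner steps 4 → 7, so m(8) = 7.
  α_4 = 10: Horner steps 4 → 4, so m(10) = 4.
Codeword c = [2, 6, 7, 4] ∈ F_11^4.


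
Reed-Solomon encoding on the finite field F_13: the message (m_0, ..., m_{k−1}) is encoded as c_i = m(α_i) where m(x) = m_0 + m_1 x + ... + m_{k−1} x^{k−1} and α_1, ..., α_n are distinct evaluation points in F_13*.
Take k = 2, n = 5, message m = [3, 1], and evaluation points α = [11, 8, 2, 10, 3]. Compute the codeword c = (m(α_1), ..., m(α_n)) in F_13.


c = [1, 11, 5, 0, 6]

Message polynomial: m(x) = 3 + 1·x (mod 13).
For each evaluation point α_i, compute m(α_i) mod 13:
  α_1 = 11: Horner steps 1 → 1, so m(11) = 1.
  α_2 = 8: Horner steps 1 → 11, so m(8) = 11.
  α_3 = 2: Horner steps 1 → 5, so m(2) = 5.
  α_4 = 10: Horner steps 1 → 0, so m(10) = 0.
  α_5 = 3: Horner steps 1 → 6, so m(3) = 6.
Codeword c = [1, 11, 5, 0, 6] ∈ F_13^5.


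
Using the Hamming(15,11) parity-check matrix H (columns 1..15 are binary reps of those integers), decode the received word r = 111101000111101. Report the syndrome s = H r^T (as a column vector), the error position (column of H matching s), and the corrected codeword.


s = (1, 1, 0, 1)^T, error position = 13, corrected codeword c = 111101000111001

Compute s = H r^T mod 2 one row at a time:
  s_1 = 0 + 0 + 1 + 1 + 1 + 1 + 0 + 1 = 5 ≡ 1 (mod 2).
  s_2 = 1 + 0 + 1 + 0 + 1 + 1 + 0 + 1 = 5 ≡ 1 (mod 2).
  s_3 = 1 + 1 + 1 + 0 + 1 + 1 + 0 + 1 = 6 ≡ 0 (mod 2).
  s_4 = 1 + 1 + 0 + 0 + 0 + 1 + 1 + 1 = 5 ≡ 1 (mod 2).
s = (1, 1, 0, 1)^T — this equals column 13 of H (binary 1101), so error is at position 13.
Correct: flip bit 13 of r = 111101000111101 to get c = 111101000111001.


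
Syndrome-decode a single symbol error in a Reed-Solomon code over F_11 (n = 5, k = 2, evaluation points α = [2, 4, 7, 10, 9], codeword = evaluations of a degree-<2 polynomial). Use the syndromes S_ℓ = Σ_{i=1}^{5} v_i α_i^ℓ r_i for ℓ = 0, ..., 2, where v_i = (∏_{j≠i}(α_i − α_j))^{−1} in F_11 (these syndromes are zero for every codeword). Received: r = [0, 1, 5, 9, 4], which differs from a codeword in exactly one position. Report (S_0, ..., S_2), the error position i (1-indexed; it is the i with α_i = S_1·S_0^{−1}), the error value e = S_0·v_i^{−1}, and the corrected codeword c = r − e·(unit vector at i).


S = (2, 4, 8), error at position 1, error magnitude e = 9, c = [2, 1, 5, 9, 4].

Step 1: column multipliers v_i = (∏_{j≠i}(α_i − α_j))^{−1} mod 11.
  i = 1 (α = 2): (2−4)(2−7)(2−10)(2−9) = (−2)·(−5)·(−8)·(−7) = 560 ≡ 10, so v_1 = 10^{−1} = 10 (mod 11).
  i = 2 (α = 4): (4−2)(4−7)(4−10)(4−9) = 2·(−3)·(−6)·(−5) = −180 ≡ 7, so v_2 = 7^{−1} = 8 (mod 11).
  i = 3 (α = 7): (7−2)(7−4)(7−10)(7−9) = 5·3·(−3)·(−2) = 90 ≡ 2, so v_3 = 2^{−1} = 6 (mod 11).
  i = 4 (α = 10): (10−2)(10−4)(10−7)(10−9) = 8·6·3·1 = 144 ≡ 1, so v_4 = 1^{−1} = 1 (mod 11).
  i = 5 (α = 9): (9−2)(9−4)(9−7)(9−10) = 7·5·2·(−1) = −70 ≡ 7, so v_5 = 7^{−1} = 8 (mod 11).
  v = [10, 8, 6, 1, 8].
Step 2: syndromes of r = [0, 1, 5, 9, 4] (all sums mod 11).
  S_0 = Σ v_i r_i = 10·0 + 8·1 + 6·5 + 1·9 + 8·4 = 79 ≡ 2.
  S_1 = Σ v_i α_i r_i = 10·2·0 + 8·4·1 + 6·7·5 + 1·10·9 + 8·9·4 = 620 ≡ 4.
  α_i^2 mod 11 = [4, 5, 5, 1, 4].
  S_2 = Σ v_i α_i^2 r_i = 10·4·0 + 8·5·1 + 6·5·5 + 1·1·9 + 8·4·4 = 327 ≡ 8.
  S = (2, 4, 8) ≠ 0, so r is not a codeword (an error is present).
Step 3: locate the error. For a single error e at position i, S_ℓ = v_i·e·α_i^ℓ, so α_err = S_1/S_0.
  S_0^{−1} = 2^{−1} = 6 (mod 11), so α_err = 4·6 = 24 ≡ 2 = α_1. Error position i = 1.
  Consistency check: S_2/S_1 = 8·3 = 24 ≡ 2 = α_err ✓ (single-error assumption holds).
Step 4: error magnitude e = S_0/v_1 = S_0·∏_{j≠1}(α_1 − α_j) = 2·10 = 20 ≡ 9 (mod 11).
Step 5: correct position 1: c_1 = r_1 − e = 0 − 9 ≡ 2 (mod 11). Hence c = [2, 1, 5, 9, 4].
  Check: interpolating c through the α_i gives m(x) = 3 + 5·x (degree < 2) with m(α_i) = c_i for every i, so c is indeed a codeword.


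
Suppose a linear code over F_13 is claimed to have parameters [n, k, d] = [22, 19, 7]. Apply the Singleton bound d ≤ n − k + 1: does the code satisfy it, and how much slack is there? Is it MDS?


Singleton RHS = n − k + 1 = 4, slack = -3, bound violated (no such code; not MDS).

Singleton bound: d ≤ n − k + 1.
Here n = 22, k = 19, so n − k + 1 = 4.
Given d = 7, check d ≤ 4: NO.
Slack = (n − k + 1) − d = -3.
The slack is negative: d = 7 exceeds n − k + 1 = 4 by 3, so the Singleton bound is violated and no linear [22, 19, 7]_13 code can exist. In particular it is not MDS (MDS requires d = n − k + 1 exactly).
Description: the claimed parameters are [22, 19, 7]_13; such a code would be impossible (violates the Singleton bound).


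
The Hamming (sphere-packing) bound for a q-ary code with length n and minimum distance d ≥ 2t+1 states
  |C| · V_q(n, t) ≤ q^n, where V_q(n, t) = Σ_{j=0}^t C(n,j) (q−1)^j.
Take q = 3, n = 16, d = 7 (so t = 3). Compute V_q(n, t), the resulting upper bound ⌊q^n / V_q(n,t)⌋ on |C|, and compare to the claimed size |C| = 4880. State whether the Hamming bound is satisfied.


V_q(n, t) = 4993, q^n = 43046721, Hamming bound = 8621, |C| = 4880 ≤ bound (satisfied).

Step 1: Compute V_q(n, t) = Σ_{j=0}^3 C(n, j) (q−1)^j.
  j = 0: C(16,0)·(2)^0 = 1·1 = 1.
  j = 1: C(16,1)·(2)^1 = 16·2 = 32.
  j = 2: C(16,2)·(2)^2 = 120·4 = 480.
  j = 3: C(16,3)·(2)^3 = 560·8 = 4480.
  V_q(n, t) = 1 + 32 + 480 + 4480 = 4993.
Step 2: q^n = 3^16 = 43046721.
Step 3: Hamming bound ⌊q^n / V_q(n,t)⌋ = ⌊43046721/4993⌋ = 8621.
Step 4: Compare |C| = 4880 to 8621: satisfied.
The claimed |C| lies below the Hamming bound.


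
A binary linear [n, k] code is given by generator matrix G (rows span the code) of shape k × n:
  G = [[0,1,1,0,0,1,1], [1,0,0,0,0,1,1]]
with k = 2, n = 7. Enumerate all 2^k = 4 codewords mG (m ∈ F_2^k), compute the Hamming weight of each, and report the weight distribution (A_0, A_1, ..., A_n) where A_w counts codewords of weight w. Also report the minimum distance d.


Weight distribution: A_0 = 1, A_3 = 2, A_4 = 1. Minimum distance d = 3.

Enumerate all 2^2 = 4 messages m ∈ F_2^2.
For each, compute codeword c = mG in F_2^7, then tally its weight.
  m = 00 → c = 0000000, weight = 0.
  m = 10 → c = 0110011, weight = 4.
  m = 01 → c = 1000011, weight = 3.
  m = 11 → c = 1110000, weight = 3.
Tally weights:
  weight 0: 1 codewords.
  weight 3: 2 codewords.
  weight 4: 1 codewords.
Minimum distance d = smallest w > 0 with A_w > 0 = 3.
Sanity: Σ A_w = 4 = 2^2 = 4 ✓.


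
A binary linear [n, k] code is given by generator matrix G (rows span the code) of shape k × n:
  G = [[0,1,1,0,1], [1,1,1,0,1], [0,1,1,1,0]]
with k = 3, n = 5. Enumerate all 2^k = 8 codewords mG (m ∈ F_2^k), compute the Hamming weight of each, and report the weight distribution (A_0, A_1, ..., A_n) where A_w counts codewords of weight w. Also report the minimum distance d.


Weight distribution: A_0 = 1, A_1 = 1, A_2 = 1, A_3 = 3, A_4 = 2. Minimum distance d = 1.

Enumerate all 2^3 = 8 messages m ∈ F_2^3.
For each, compute codeword c = mG in F_2^5, then tally its weight.
  m = 000 → c = 00000, weight = 0.
  m = 100 → c = 01101, weight = 3.
  m = 010 → c = 11101, weight = 4.
  m = 110 → c = 10000, weight = 1.
  m = 001 → c = 01110, weight = 3.
  m = 101 → c = 00011, weight = 2.
  m = 011 → c = 10011, weight = 3.
  m = 111 → c = 11110, weight = 4.
Tally weights:
  weight 0: 1 codewords.
  weight 1: 1 codewords.
  weight 2: 1 codewords.
  weight 3: 3 codewords.
  weight 4: 2 codewords.
Minimum distance d = smallest w > 0 with A_w > 0 = 1.
Sanity: Σ A_w = 8 = 2^3 = 8 ✓.


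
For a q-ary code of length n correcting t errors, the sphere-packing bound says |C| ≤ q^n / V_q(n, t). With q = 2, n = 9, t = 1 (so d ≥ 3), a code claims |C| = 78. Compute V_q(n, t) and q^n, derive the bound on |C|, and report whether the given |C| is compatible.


V_q(n, t) = 10, q^n = 512, Hamming bound = 51, |C| = 78 > bound (violated).

Step 1: Compute V_q(n, t) = Σ_{j=0}^1 C(n, j) (q−1)^j.
  j = 0: C(9,0)·(1)^0 = 1·1 = 1.
  j = 1: C(9,1)·(1)^1 = 9·1 = 9.
  V_q(n, t) = 1 + 9 = 10.
Step 2: q^n = 2^9 = 512.
Step 3: Hamming bound ⌊q^n / V_q(n,t)⌋ = ⌊512/10⌋ = 51.
Step 4: Compare |C| = 78 to 51: violated.
The claimed |C| lies above the Hamming bound, so no 2-ary code of length 9 with d ≥ 3 can have 78 codewords.


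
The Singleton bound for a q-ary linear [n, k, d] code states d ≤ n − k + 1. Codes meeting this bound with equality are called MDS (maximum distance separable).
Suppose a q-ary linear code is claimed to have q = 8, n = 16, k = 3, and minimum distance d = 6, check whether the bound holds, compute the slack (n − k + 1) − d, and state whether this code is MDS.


Singleton RHS = n − k + 1 = 14, slack = 8, bound satisfied, not MDS.

Singleton bound: d ≤ n − k + 1.
Here n = 16, k = 3, so n − k + 1 = 14.
Given d = 6, check d ≤ 14: YES.
Slack = (n − k + 1) − d = 8.
The code is NOT MDS (slack = 8 > 0).
Description: the claimed parameters are [16, 3, 6]_8; such a code would be non-MDS.


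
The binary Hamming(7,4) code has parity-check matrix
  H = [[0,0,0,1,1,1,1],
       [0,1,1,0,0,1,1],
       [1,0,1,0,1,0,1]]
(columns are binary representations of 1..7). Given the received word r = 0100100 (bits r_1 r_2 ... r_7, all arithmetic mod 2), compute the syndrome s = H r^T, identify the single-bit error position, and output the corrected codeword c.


s = (1, 1, 1)^T, error position = 7, corrected codeword c = 0100101

Compute s = H r^T mod 2 one row at a time:
  s_1 = 0 + 1 + 0 + 0 = 1 ≡ 1 (mod 2).
  s_2 = 1 + 0 + 0 + 0 = 1 ≡ 1 (mod 2).
  s_3 = 0 + 0 + 1 + 0 = 1 ≡ 1 (mod 2).
s = (1, 1, 1)^T — this equals column 7 of H (binary 111), so error is at position 7.
Correct: flip bit 7 of r = 0100100 to get c = 0100101.


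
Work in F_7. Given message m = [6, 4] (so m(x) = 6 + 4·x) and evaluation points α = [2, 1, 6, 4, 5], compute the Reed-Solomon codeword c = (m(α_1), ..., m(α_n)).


c = [0, 3, 2, 1, 5]

Message polynomial: m(x) = 6 + 4·x (mod 7).
For each evaluation point α_i, compute m(α_i) mod 7:
  α_1 = 2: Horner steps 4 → 0, so m(2) = 0.
  α_2 = 1: Horner steps 4 → 3, so m(1) = 3.
  α_3 = 6: Horner steps 4 → 2, so m(6) = 2.
  α_4 = 4: Horner steps 4 → 1, so m(4) = 1.
  α_5 = 5: Horner steps 4 → 5, so m(5) = 5.
Codeword c = [0, 3, 2, 1, 5] ∈ F_7^5.


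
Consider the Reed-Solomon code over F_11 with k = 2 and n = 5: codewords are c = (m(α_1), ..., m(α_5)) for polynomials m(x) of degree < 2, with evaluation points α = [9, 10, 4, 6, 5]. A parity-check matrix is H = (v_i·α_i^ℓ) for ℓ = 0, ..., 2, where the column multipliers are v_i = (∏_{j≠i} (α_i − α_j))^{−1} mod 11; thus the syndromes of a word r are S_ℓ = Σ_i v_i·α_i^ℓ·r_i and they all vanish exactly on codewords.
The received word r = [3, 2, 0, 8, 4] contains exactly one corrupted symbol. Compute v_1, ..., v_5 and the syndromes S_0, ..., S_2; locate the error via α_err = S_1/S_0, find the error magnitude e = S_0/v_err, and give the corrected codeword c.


S = (10, 2, 7), error at position 1, error magnitude e = 5, c = [9, 2, 0, 8, 4].

Step 1: column multipliers v_i = (∏_{j≠i}(α_i − α_j))^{−1} mod 11.
  i = 1 (α = 9): (9−10)(9−4)(9−6)(9−5) = (−1)·5·3·4 = −60 ≡ 6, so v_1 = 6^{−1} = 2 (mod 11).
  i = 2 (α = 10): (10−9)(10−4)(10−6)(10−5) = 1·6·4·5 = 120 ≡ 10, so v_2 = 10^{−1} = 10 (mod 11).
  i = 3 (α = 4): (4−9)(4−10)(4−6)(4−5) = (−5)·(−6)·(−2)·(−1) = 60 ≡ 5, so v_3 = 5^{−1} = 9 (mod 11).
  i = 4 (α = 6): (6−9)(6−10)(6−4)(6−5) = (−3)·(−4)·2·1 = 24 ≡ 2, so v_4 = 2^{−1} = 6 (mod 11).
  i = 5 (α = 5): (5−9)(5−10)(5−4)(5−6) = (−4)·(−5)·1·(−1) = −20 ≡ 2, so v_5 = 2^{−1} = 6 (mod 11).
  v = [2, 10, 9, 6, 6].
Step 2: syndromes of r = [3, 2, 0, 8, 4] (all sums mod 11).
  S_0 = Σ v_i r_i = 2·3 + 10·2 + 9·0 + 6·8 + 6·4 = 98 ≡ 10.
  S_1 = Σ v_i α_i r_i = 2·9·3 + 10·10·2 + 9·4·0 + 6·6·8 + 6·5·4 = 662 ≡ 2.
  α_i^2 mod 11 = [4, 1, 5, 3, 3].
  S_2 = Σ v_i α_i^2 r_i = 2·4·3 + 10·1·2 + 9·5·0 + 6·3·8 + 6·3·4 = 260 ≡ 7.
  S = (10, 2, 7) ≠ 0, so r is not a codeword (an error is present).
Step 3: locate the error. For a single error e at position i, S_ℓ = v_i·e·α_i^ℓ, so α_err = S_1/S_0.
  S_0^{−1} = 10^{−1} = 10 (mod 11), so α_err = 2·10 = 20 ≡ 9 = α_1. Error position i = 1.
  Consistency check: S_2/S_1 = 7·6 = 42 ≡ 9 = α_err ✓ (single-error assumption holds).
Step 4: error magnitude e = S_0/v_1 = S_0·∏_{j≠1}(α_1 − α_j) = 10·6 = 60 ≡ 5 (mod 11).
Step 5: correct position 1: c_1 = r_1 − e = 3 − 5 ≡ 9 (mod 11). Hence c = [9, 2, 0, 8, 4].
  Check: interpolating c through the α_i gives m(x) = 6 + 4·x (degree < 2) with m(α_i) = c_i for every i, so c is indeed a codeword.


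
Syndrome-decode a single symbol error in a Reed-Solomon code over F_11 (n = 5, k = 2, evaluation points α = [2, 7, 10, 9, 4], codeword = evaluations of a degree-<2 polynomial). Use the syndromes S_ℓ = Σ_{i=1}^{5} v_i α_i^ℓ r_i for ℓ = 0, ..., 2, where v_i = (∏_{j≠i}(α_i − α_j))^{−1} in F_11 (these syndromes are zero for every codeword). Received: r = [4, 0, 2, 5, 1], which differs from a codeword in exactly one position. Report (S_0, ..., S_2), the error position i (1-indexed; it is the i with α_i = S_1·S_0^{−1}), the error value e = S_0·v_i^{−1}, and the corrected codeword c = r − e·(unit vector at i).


S = (2, 8, 10), error at position 5, error magnitude e = 3, c = [4, 0, 2, 5, 9].

Step 1: column multipliers v_i = (∏_{j≠i}(α_i − α_j))^{−1} mod 11.
  i = 1 (α = 2): (2−7)(2−10)(2−9)(2−4) = (−5)·(−8)·(−7)·(−2) = 560 ≡ 10, so v_1 = 10^{−1} = 10 (mod 11).
  i = 2 (α = 7): (7−2)(7−10)(7−9)(7−4) = 5·(−3)·(−2)·3 = 90 ≡ 2, so v_2 = 2^{−1} = 6 (mod 11).
  i = 3 (α = 10): (10−2)(10−7)(10−9)(10−4) = 8·3·1·6 = 144 ≡ 1, so v_3 = 1^{−1} = 1 (mod 11).
  i = 4 (α = 9): (9−2)(9−7)(9−10)(9−4) = 7·2·(−1)·5 = −70 ≡ 7, so v_4 = 7^{−1} = 8 (mod 11).
  i = 5 (α = 4): (4−2)(4−7)(4−10)(4−9) = 2·(−3)·(−6)·(−5) = −180 ≡ 7, so v_5 = 7^{−1} = 8 (mod 11).
  v = [10, 6, 1, 8, 8].
Step 2: syndromes of r = [4, 0, 2, 5, 1] (all sums mod 11).
  S_0 = Σ v_i r_i = 10·4 + 6·0 + 1·2 + 8·5 + 8·1 = 90 ≡ 2.
  S_1 = Σ v_i α_i r_i = 10·2·4 + 6·7·0 + 1·10·2 + 8·9·5 + 8·4·1 = 492 ≡ 8.
  α_i^2 mod 11 = [4, 5, 1, 4, 5].
  S_2 = Σ v_i α_i^2 r_i = 10·4·4 + 6·5·0 + 1·1·2 + 8·4·5 + 8·5·1 = 362 ≡ 10.
  S = (2, 8, 10) ≠ 0, so r is not a codeword (an error is present).
Step 3: locate the error. For a single error e at position i, S_ℓ = v_i·e·α_i^ℓ, so α_err = S_1/S_0.
  S_0^{−1} = 2^{−1} = 6 (mod 11), so α_err = 8·6 = 48 ≡ 4 = α_5. Error position i = 5.
  Consistency check: S_2/S_1 = 10·7 = 70 ≡ 4 = α_err ✓ (single-error assumption holds).
Step 4: error magnitude e = S_0/v_5 = S_0·∏_{j≠5}(α_5 − α_j) = 2·7 = 14 ≡ 3 (mod 11).
Step 5: correct position 5: c_5 = r_5 − e = 1 − 3 ≡ 9 (mod 11). Hence c = [4, 0, 2, 5, 9].
  Check: interpolating c through the α_i gives m(x) = 10 + 8·x (degree < 2) with m(α_i) = c_i for every i, so c is indeed a codeword.


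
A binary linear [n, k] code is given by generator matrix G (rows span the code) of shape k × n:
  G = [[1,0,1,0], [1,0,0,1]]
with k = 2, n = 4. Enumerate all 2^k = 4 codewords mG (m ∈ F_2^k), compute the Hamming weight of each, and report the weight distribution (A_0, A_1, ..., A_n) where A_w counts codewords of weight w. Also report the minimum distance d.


Weight distribution: A_0 = 1, A_2 = 3. Minimum distance d = 2.

Enumerate all 2^2 = 4 messages m ∈ F_2^2.
For each, compute codeword c = mG in F_2^4, then tally its weight.
  m = 00 → c = 0000, weight = 0.
  m = 10 → c = 1010, weight = 2.
  m = 01 → c = 1001, weight = 2.
  m = 11 → c = 0011, weight = 2.
Tally weights:
  weight 0: 1 codewords.
  weight 2: 3 codewords.
Minimum distance d = smallest w > 0 with A_w > 0 = 2.
Sanity: Σ A_w = 4 = 2^2 = 4 ✓.


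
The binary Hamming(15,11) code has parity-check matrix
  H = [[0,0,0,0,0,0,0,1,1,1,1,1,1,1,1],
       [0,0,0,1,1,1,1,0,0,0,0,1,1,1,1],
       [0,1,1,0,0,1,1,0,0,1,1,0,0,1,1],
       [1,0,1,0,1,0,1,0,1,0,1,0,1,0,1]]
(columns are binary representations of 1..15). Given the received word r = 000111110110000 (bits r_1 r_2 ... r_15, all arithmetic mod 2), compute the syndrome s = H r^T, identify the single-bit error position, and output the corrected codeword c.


s = (1, 0, 0, 1)^T, error position = 9, corrected codeword c = 000111111110000

Compute s = H r^T mod 2 one row at a time:
  s_1 = 1 + 0 + 1 + 1 + 0 + 0 + 0 + 0 = 3 ≡ 1 (mod 2).
  s_2 = 1 + 1 + 1 + 1 + 0 + 0 + 0 + 0 = 4 ≡ 0 (mod 2).
  s_3 = 0 + 0 + 1 + 1 + 1 + 1 + 0 + 0 = 4 ≡ 0 (mod 2).
  s_4 = 0 + 0 + 1 + 1 + 0 + 1 + 0 + 0 = 3 ≡ 1 (mod 2).
s = (1, 0, 0, 1)^T — this equals column 9 of H (binary 1001), so error is at position 9.
Correct: flip bit 9 of r = 000111110110000 to get c = 000111111110000.


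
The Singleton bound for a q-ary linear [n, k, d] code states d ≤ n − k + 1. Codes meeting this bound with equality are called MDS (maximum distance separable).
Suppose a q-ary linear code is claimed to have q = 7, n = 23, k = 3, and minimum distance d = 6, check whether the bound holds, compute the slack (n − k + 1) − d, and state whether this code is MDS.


Singleton RHS = n − k + 1 = 21, slack = 15, bound satisfied, not MDS.

Singleton bound: d ≤ n − k + 1.
Here n = 23, k = 3, so n − k + 1 = 21.
Given d = 6, check d ≤ 21: YES.
Slack = (n − k + 1) − d = 15.
The code is NOT MDS (slack = 15 > 0).
Description: the claimed parameters are [23, 3, 6]_7; such a code would be non-MDS.


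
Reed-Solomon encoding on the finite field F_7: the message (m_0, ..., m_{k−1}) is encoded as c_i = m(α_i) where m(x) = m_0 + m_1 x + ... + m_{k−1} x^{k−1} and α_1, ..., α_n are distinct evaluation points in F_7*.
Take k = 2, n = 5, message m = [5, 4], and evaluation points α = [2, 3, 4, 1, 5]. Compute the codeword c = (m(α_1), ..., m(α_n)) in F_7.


c = [6, 3, 0, 2, 4]

Message polynomial: m(x) = 5 + 4·x (mod 7).
For each evaluation point α_i, compute m(α_i) mod 7:
  α_1 = 2: Horner steps 4 → 6, so m(2) = 6.
  α_2 = 3: Horner steps 4 → 3, so m(3) = 3.
  α_3 = 4: Horner steps 4 → 0, so m(4) = 0.
  α_4 = 1: Horner steps 4 → 2, so m(1) = 2.
  α_5 = 5: Horner steps 4 → 4, so m(5) = 4.
Codeword c = [6, 3, 0, 2, 4] ∈ F_7^5.


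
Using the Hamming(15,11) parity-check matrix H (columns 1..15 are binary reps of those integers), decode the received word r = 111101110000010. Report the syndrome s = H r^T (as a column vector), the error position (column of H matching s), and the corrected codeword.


s = (0, 0, 1, 1)^T, error position = 3, corrected codeword c = 110101110000010

Compute s = H r^T mod 2 one row at a time:
  s_1 = 1 + 0 + 0 + 0 + 0 + 0 + 1 + 0 = 2 ≡ 0 (mod 2).
  s_2 = 1 + 0 + 1 + 1 + 0 + 0 + 1 + 0 = 4 ≡ 0 (mod 2).
  s_3 = 1 + 1 + 1 + 1 + 0 + 0 + 1 + 0 = 5 ≡ 1 (mod 2).
  s_4 = 1 + 1 + 0 + 1 + 0 + 0 + 0 + 0 = 3 ≡ 1 (mod 2).
s = (0, 0, 1, 1)^T — this equals column 3 of H (binary 0011), so error is at position 3.
Correct: flip bit 3 of r = 111101110000010 to get c = 110101110000010.


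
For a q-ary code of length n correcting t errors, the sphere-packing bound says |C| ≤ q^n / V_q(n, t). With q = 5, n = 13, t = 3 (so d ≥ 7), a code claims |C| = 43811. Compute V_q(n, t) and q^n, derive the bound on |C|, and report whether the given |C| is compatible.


V_q(n, t) = 19605, q^n = 1220703125, Hamming bound = 62264, |C| = 43811 ≤ bound (satisfied).

Step 1: Compute V_q(n, t) = Σ_{j=0}^3 C(n, j) (q−1)^j.
  j = 0: C(13,0)·(4)^0 = 1·1 = 1.
  j = 1: C(13,1)·(4)^1 = 13·4 = 52.
  j = 2: C(13,2)·(4)^2 = 78·16 = 1248.
  j = 3: C(13,3)·(4)^3 = 286·64 = 18304.
  V_q(n, t) = 1 + 52 + 1248 + 18304 = 19605.
Step 2: q^n = 5^13 = 1220703125.
Step 3: Hamming bound ⌊q^n / V_q(n,t)⌋ = ⌊1220703125/19605⌋ = 62264.
Step 4: Compare |C| = 43811 to 62264: satisfied.
The claimed |C| lies below the Hamming bound.


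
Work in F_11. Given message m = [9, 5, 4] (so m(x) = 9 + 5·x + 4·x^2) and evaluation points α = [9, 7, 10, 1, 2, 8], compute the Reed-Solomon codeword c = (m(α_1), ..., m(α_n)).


c = [4, 9, 8, 7, 2, 8]

Message polynomial: m(x) = 9 + 5·x + 4·x^2 (mod 11).
For each evaluation point α_i, compute m(α_i) mod 11:
  α_1 = 9: Horner steps 4 → 8 → 4, so m(9) = 4.
  α_2 = 7: Horner steps 4 → 0 → 9, so m(7) = 9.
  α_3 = 10: Horner steps 4 → 1 → 8, so m(10) = 8.
  α_4 = 1: Horner steps 4 → 9 → 7, so m(1) = 7.
  α_5 = 2: Horner steps 4 → 2 → 2, so m(2) = 2.
  α_6 = 8: Horner steps 4 → 4 → 8, so m(8) = 8.
Codeword c = [4, 9, 8, 7, 2, 8] ∈ F_11^6.


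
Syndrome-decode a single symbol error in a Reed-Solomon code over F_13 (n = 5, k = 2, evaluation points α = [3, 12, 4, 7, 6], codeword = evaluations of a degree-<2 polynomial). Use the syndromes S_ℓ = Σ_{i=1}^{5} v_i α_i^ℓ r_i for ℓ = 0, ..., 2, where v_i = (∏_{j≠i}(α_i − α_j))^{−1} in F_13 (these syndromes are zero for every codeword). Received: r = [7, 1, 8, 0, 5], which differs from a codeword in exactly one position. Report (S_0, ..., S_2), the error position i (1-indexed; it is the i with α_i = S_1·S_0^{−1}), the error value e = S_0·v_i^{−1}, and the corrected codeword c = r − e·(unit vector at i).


S = (8, 6, 11), error at position 3, error magnitude e = 6, c = [7, 1, 2, 0, 5].

Step 1: column multipliers v_i = (∏_{j≠i}(α_i − α_j))^{−1} mod 13.
  i = 1 (α = 3): (3−12)(3−4)(3−7)(3−6) = (−9)·(−1)·(−4)·(−3) = 108 ≡ 4, so v_1 = 4^{−1} = 10 (mod 13).
  i = 2 (α = 12): (12−3)(12−4)(12−7)(12−6) = 9·8·5·6 = 2160 ≡ 2, so v_2 = 2^{−1} = 7 (mod 13).
  i = 3 (α = 4): (4−3)(4−12)(4−7)(4−6) = 1·(−8)·(−3)·(−2) = −48 ≡ 4, so v_3 = 4^{−1} = 10 (mod 13).
  i = 4 (α = 7): (7−3)(7−12)(7−4)(7−6) = 4·(−5)·3·1 = −60 ≡ 5, so v_4 = 5^{−1} = 8 (mod 13).
  i = 5 (α = 6): (6−3)(6−12)(6−4)(6−7) = 3·(−6)·2·(−1) = 36 ≡ 10, so v_5 = 10^{−1} = 4 (mod 13).
  v = [10, 7, 10, 8, 4].
Step 2: syndromes of r = [7, 1, 8, 0, 5] (all sums mod 13).
  S_0 = Σ v_i r_i = 10·7 + 7·1 + 10·8 + 8·0 + 4·5 = 177 ≡ 8.
  S_1 = Σ v_i α_i r_i = 10·3·7 + 7·12·1 + 10·4·8 + 8·7·0 + 4·6·5 = 734 ≡ 6.
  α_i^2 mod 13 = [9, 1, 3, 10, 10].
  S_2 = Σ v_i α_i^2 r_i = 10·9·7 + 7·1·1 + 10·3·8 + 8·10·0 + 4·10·5 = 1077 ≡ 11.
  S = (8, 6, 11) ≠ 0, so r is not a codeword (an error is present).
Step 3: locate the error. For a single error e at position i, S_ℓ = v_i·e·α_i^ℓ, so α_err = S_1/S_0.
  S_0^{−1} = 8^{−1} = 5 (mod 13), so α_err = 6·5 = 30 ≡ 4 = α_3. Error position i = 3.
  Consistency check: S_2/S_1 = 11·11 = 121 ≡ 4 = α_err ✓ (single-error assumption holds).
Step 4: error magnitude e = S_0/v_3 = S_0·∏_{j≠3}(α_3 − α_j) = 8·4 = 32 ≡ 6 (mod 13).
Step 5: correct position 3: c_3 = r_3 − e = 8 − 6 ≡ 2 (mod 13). Hence c = [7, 1, 2, 0, 5].
  Check: interpolating c through the α_i gives m(x) = 9 + 8·x (degree < 2) with m(α_i) = c_i for every i, so c is indeed a codeword.


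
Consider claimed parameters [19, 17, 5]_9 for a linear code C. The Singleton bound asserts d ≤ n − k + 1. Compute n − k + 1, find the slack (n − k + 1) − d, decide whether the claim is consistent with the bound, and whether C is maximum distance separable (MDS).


Singleton RHS = n − k + 1 = 3, slack = -2, bound violated (no such code; not MDS).

Singleton bound: d ≤ n − k + 1.
Here n = 19, k = 17, so n − k + 1 = 3.
Given d = 5, check d ≤ 3: NO.
Slack = (n − k + 1) − d = -2.
The slack is negative: d = 5 exceeds n − k + 1 = 3 by 2, so the Singleton bound is violated and no linear [19, 17, 5]_9 code can exist. In particular it is not MDS (MDS requires d = n − k + 1 exactly).
Description: the claimed parameters are [19, 17, 5]_9; such a code would be impossible (violates the Singleton bound).


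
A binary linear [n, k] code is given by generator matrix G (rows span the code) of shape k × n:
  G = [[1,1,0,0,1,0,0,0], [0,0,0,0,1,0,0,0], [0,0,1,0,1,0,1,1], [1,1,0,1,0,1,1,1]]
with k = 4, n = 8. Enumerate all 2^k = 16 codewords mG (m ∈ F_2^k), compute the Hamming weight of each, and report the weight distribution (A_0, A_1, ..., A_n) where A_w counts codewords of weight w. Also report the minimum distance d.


Weight distribution: A_0 = 1, A_1 = 1, A_2 = 1, A_3 = 3, A_4 = 3, A_5 = 3, A_6 = 3, A_7 = 1. Minimum distance d = 1.

Enumerate all 2^4 = 16 messages m ∈ F_2^4.
For each, compute codeword c = mG in F_2^8, then tally its weight.
  m = 0000 → c = 00000000, weight = 0.
  m = 1000 → c = 11001000, weight = 3.
  m = 0100 → c = 00001000, weight = 1.
  m = 1100 → c = 11000000, weight = 2.
  m = 0010 → c = 00101011, weight = 4.
  m = 1010 → c = 11100011, weight = 5.
  m = 0110 → c = 00100011, weight = 3.
  m = 1110 → c = 11101011, weight = 6.
  m = 0001 → c = 11010111, weight = 6.
  m = 1001 → c = 00011111, weight = 5.
  m = 0101 → c = 11011111, weight = 7.
  m = 1101 → c = 00010111, weight = 4.
  m = 0011 → c = 11111100, weight = 6.
  m = 1011 → c = 00110100, weight = 3.
  m = 0111 → c = 11110100, weight = 5.
  m = 1111 → c = 00111100, weight = 4.
Tally weights:
  weight 0: 1 codewords.
  weight 1: 1 codewords.
  weight 2: 1 codewords.
  weight 3: 3 codewords.
  weight 4: 3 codewords.
  weight 5: 3 codewords.
  weight 6: 3 codewords.
  weight 7: 1 codewords.
Minimum distance d = smallest w > 0 with A_w > 0 = 1.
Sanity: Σ A_w = 16 = 2^4 = 16 ✓.


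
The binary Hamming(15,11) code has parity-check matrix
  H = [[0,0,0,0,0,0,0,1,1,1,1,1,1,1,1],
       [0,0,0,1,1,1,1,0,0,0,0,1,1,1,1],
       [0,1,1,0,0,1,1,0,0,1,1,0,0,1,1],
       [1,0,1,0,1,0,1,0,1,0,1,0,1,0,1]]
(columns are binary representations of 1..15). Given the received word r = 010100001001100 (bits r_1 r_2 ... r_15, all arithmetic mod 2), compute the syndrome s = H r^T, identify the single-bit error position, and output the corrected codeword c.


s = (1, 1, 1, 0)^T, error position = 14, corrected codeword c = 010100001001110

Compute s = H r^T mod 2 one row at a time:
  s_1 = 0 + 1 + 0 + 0 + 1 + 1 + 0 + 0 = 3 ≡ 1 (mod 2).
  s_2 = 1 + 0 + 0 + 0 + 1 + 1 + 0 + 0 = 3 ≡ 1 (mod 2).
  s_3 = 1 + 0 + 0 + 0 + 0 + 0 + 0 + 0 = 1 ≡ 1 (mod 2).
  s_4 = 0 + 0 + 0 + 0 + 1 + 0 + 1 + 0 = 2 ≡ 0 (mod 2).
s = (1, 1, 1, 0)^T — this equals column 14 of H (binary 1110), so error is at position 14.
Correct: flip bit 14 of r = 010100001001100 to get c = 010100001001110.


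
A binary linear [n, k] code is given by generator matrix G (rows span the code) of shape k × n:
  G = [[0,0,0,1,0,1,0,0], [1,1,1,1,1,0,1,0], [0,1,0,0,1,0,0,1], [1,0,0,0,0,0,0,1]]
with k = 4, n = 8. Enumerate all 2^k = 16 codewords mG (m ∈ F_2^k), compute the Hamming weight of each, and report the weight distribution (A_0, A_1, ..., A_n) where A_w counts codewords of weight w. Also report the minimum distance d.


Weight distribution: A_0 = 1, A_2 = 2, A_3 = 4, A_4 = 1, A_5 = 4, A_6 = 4. Minimum distance d = 2.

Enumerate all 2^4 = 16 messages m ∈ F_2^4.
For each, compute codeword c = mG in F_2^8, then tally its weight.
  m = 0000 → c = 00000000, weight = 0.
  m = 1000 → c = 00010100, weight = 2.
  m = 0100 → c = 11111010, weight = 6.
  m = 1100 → c = 11101110, weight = 6.
  m = 0010 → c = 01001001, weight = 3.
  m = 1010 → c = 01011101, weight = 5.
  m = 0110 → c = 10110011, weight = 5.
  m = 1110 → c = 10100111, weight = 5.
  m = 0001 → c = 10000001, weight = 2.
  m = 1001 → c = 10010101, weight = 4.
  m = 0101 → c = 01111011, weight = 6.
  m = 1101 → c = 01101111, weight = 6.
  m = 0011 → c = 11001000, weight = 3.
  m = 1011 → c = 11011100, weight = 5.
  m = 0111 → c = 00110010, weight = 3.
  m = 1111 → c = 00100110, weight = 3.
Tally weights:
  weight 0: 1 codewords.
  weight 2: 2 codewords.
  weight 3: 4 codewords.
  weight 4: 1 codewords.
  weight 5: 4 codewords.
  weight 6: 4 codewords.
Minimum distance d = smallest w > 0 with A_w > 0 = 2.
Sanity: Σ A_w = 16 = 2^4 = 16 ✓.


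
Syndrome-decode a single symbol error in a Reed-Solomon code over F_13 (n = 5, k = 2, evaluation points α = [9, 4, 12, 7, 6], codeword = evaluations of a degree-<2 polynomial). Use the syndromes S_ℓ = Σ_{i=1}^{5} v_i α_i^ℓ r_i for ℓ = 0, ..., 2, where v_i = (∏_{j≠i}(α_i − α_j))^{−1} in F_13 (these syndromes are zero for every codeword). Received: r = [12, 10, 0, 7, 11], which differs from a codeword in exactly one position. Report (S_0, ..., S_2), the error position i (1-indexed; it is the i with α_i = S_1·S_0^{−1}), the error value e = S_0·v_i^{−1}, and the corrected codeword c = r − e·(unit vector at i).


S = (5, 7, 2), error at position 2, error magnitude e = 4, c = [12, 6, 0, 7, 11].

Step 1: column multipliers v_i = (∏_{j≠i}(α_i − α_j))^{−1} mod 13.
  i = 1 (α = 9): (9−4)(9−12)(9−7)(9−6) = 5·(−3)·2·3 = −90 ≡ 1, so v_1 = 1^{−1} = 1 (mod 13).
  i = 2 (α = 4): (4−9)(4−12)(4−7)(4−6) = (−5)·(−8)·(−3)·(−2) = 240 ≡ 6, so v_2 = 6^{−1} = 11 (mod 13).
  i = 3 (α = 12): (12−9)(12−4)(12−7)(12−6) = 3·8·5·6 = 720 ≡ 5, so v_3 = 5^{−1} = 8 (mod 13).
  i = 4 (α = 7): (7−9)(7−4)(7−12)(7−6) = (−2)·3·(−5)·1 = 30 ≡ 4, so v_4 = 4^{−1} = 10 (mod 13).
  i = 5 (α = 6): (6−9)(6−4)(6−12)(6−7) = (−3)·2·(−6)·(−1) = −36 ≡ 3, so v_5 = 3^{−1} = 9 (mod 13).
  v = [1, 11, 8, 10, 9].
Step 2: syndromes of r = [12, 10, 0, 7, 11] (all sums mod 13).
  S_0 = Σ v_i r_i = 1·12 + 11·10 + 8·0 + 10·7 + 9·11 = 291 ≡ 5.
  S_1 = Σ v_i α_i r_i = 1·9·12 + 11·4·10 + 8·12·0 + 10·7·7 + 9·6·11 = 1632 ≡ 7.
  α_i^2 mod 13 = [3, 3, 1, 10, 10].
  S_2 = Σ v_i α_i^2 r_i = 1·3·12 + 11·3·10 + 8·1·0 + 10·10·7 + 9·10·11 = 2056 ≡ 2.
  S = (5, 7, 2) ≠ 0, so r is not a codeword (an error is present).
Step 3: locate the error. For a single error e at position i, S_ℓ = v_i·e·α_i^ℓ, so α_err = S_1/S_0.
  S_0^{−1} = 5^{−1} = 8 (mod 13), so α_err = 7·8 = 56 ≡ 4 = α_2. Error position i = 2.
  Consistency check: S_2/S_1 = 2·2 = 4 ≡ 4 = α_err ✓ (single-error assumption holds).
Step 4: error magnitude e = S_0/v_2 = S_0·∏_{j≠2}(α_2 − α_j) = 5·6 = 30 ≡ 4 (mod 13).
Step 5: correct position 2: c_2 = r_2 − e = 10 − 4 ≡ 6 (mod 13). Hence c = [12, 6, 0, 7, 11].
  Check: interpolating c through the α_i gives m(x) = 9 + 9·x (degree < 2) with m(α_i) = c_i for every i, so c is indeed a codeword.


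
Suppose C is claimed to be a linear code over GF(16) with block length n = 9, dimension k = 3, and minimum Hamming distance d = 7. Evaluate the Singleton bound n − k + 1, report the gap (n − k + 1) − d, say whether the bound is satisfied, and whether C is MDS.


Singleton RHS = n − k + 1 = 7, slack = 0, bound satisfied, MDS.

Singleton bound: d ≤ n − k + 1.
Here n = 9, k = 3, so n − k + 1 = 7.
Given d = 7, check d ≤ 7: YES.
Slack = (n − k + 1) − d = 0.
The code is MDS (slack = 0).
Description: the claimed parameters are [9, 3, 7]_16; such a code would be MDS (meets Singleton bound).


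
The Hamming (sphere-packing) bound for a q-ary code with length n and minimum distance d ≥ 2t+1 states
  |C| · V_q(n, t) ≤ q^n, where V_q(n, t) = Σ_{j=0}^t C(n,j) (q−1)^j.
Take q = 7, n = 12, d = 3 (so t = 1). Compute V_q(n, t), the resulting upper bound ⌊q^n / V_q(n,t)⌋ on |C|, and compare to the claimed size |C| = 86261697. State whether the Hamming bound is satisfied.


V_q(n, t) = 73, q^n = 13841287201, Hamming bound = 189606673, |C| = 86261697 ≤ bound (satisfied).

Step 1: Compute V_q(n, t) = Σ_{j=0}^1 C(n, j) (q−1)^j.
  j = 0: C(12,0)·(6)^0 = 1·1 = 1.
  j = 1: C(12,1)·(6)^1 = 12·6 = 72.
  V_q(n, t) = 1 + 72 = 73.
Step 2: q^n = 7^12 = 13841287201.
Step 3: Hamming bound ⌊q^n / V_q(n,t)⌋ = ⌊13841287201/73⌋ = 189606673.
Step 4: Compare |C| = 86261697 to 189606673: satisfied.
The claimed |C| lies below the Hamming bound.


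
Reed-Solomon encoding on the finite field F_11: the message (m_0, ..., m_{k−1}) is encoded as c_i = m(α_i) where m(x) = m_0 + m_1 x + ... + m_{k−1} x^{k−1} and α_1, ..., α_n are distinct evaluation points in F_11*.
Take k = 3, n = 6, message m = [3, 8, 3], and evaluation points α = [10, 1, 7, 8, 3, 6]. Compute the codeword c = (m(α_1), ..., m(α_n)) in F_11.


c = [9, 3, 8, 6, 10, 5]

Message polynomial: m(x) = 3 + 8·x + 3·x^2 (mod 11).
For each evaluation point α_i, compute m(α_i) mod 11:
  α_1 = 10: Horner steps 3 → 5 → 9, so m(10) = 9.
  α_2 = 1: Horner steps 3 → 0 → 3, so m(1) = 3.
  α_3 = 7: Horner steps 3 → 7 → 8, so m(7) = 8.
  α_4 = 8: Horner steps 3 → 10 → 6, so m(8) = 6.
  α_5 = 3: Horner steps 3 → 6 → 10, so m(3) = 10.
  α_6 = 6: Horner steps 3 → 4 → 5, so m(6) = 5.
Codeword c = [9, 3, 8, 6, 10, 5] ∈ F_11^6.
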